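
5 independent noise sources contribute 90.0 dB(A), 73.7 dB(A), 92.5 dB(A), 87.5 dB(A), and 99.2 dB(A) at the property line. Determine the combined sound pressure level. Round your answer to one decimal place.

100.7 dB(A)

For uncorrelated sources the intensities add, so convert each level to linear form, sum, and take 10·log₁₀ of the total.
Σ 10^(L/10) = 10^(90.0/10) + 10^(73.7/10) + 10^(92.5/10) + 10^(87.5/10) + 10^(99.2/10) = 1.168e+10.
L_total = 10·log₁₀(1.168e+10) = 100.68 dB(A).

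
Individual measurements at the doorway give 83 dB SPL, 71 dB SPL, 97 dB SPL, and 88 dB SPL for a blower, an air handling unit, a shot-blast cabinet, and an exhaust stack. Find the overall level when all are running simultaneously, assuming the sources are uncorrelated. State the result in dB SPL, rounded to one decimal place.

For uncorrelated sources the intensities add, so convert each level to linear form, sum, and take 10·log₁₀ of the total.
Σ 10^(L/10) = 10^(83/10) + 10^(71/10) + 10^(97/10) + 10^(88/10) = 5.855e+09.
L_total = 10·log₁₀(5.855e+09) = 97.68 dB SPL.

97.7 dB SPL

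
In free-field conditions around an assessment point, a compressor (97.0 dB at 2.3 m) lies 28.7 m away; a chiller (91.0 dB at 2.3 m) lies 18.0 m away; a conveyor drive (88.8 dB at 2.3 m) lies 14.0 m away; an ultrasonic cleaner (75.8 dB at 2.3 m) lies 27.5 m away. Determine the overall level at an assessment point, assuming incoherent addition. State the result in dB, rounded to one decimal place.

First find each source's level at the receiver (point-source: −20·log₁₀(r/r_ref)), then combine on an intensity basis.
compressor: 97.0 − 20·log₁₀(28.7/2.3) = 97.0 − 21.92 = 75.08 dB.
chiller: 91.0 − 20·log₁₀(18.0/2.3) = 91.0 − 17.87 = 73.13 dB.
conveyor drive: 88.8 − 20·log₁₀(14.0/2.3) = 88.8 − 15.69 = 73.11 dB.
ultrasonic cleaner: 75.8 − 20·log₁₀(27.5/2.3) = 75.8 − 21.55 = 54.25 dB.
Σ 10^(L/10) = 7.348e+07 → L_total = 10·log₁₀(7.348e+07) = 78.66 dB.

78.7 dB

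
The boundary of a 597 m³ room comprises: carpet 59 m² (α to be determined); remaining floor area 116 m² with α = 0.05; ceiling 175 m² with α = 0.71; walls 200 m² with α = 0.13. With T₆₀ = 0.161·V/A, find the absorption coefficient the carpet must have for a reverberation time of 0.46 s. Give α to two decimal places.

0.90

From T₆₀ = 0.161·V/A, the target T₆₀ = 0.46 s needs A = 0.161·597/0.46 = 208.95 m².
Absorption from the other surfaces = 116·0.05 + 175·0.71 + 200·0.13 = 156.05 m², so the carpet must supply 52.90 m² over 59 m².
α = 52.90/59 = 0.897.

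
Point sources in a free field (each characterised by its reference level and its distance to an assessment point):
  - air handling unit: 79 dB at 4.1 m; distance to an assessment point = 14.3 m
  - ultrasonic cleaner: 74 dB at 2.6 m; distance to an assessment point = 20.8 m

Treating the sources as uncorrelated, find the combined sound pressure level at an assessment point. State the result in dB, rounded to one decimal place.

Apply inverse-square spreading to bring every level to the receiver, then sum 10^(L/10).
air handling unit: 79 − 20·log₁₀(14.3/4.1) = 79 − 10.85 = 68.15 dB.
ultrasonic cleaner: 74 − 20·log₁₀(20.8/2.6) = 74 − 18.06 = 55.94 dB.
Σ 10^(L/10) = 6.922e+06 → L_total = 10·log₁₀(6.922e+06) = 68.40 dB.

68.4 dB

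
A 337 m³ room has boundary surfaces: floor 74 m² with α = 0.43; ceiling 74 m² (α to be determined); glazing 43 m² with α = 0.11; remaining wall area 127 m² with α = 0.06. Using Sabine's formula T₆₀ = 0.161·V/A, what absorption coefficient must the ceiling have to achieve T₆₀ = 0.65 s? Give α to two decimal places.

0.53

From T₆₀ = 0.161·V/A, the target T₆₀ = 0.65 s needs A = 0.161·337/0.65 = 83.47 m².
Absorption from the other surfaces = 74·0.43 + 43·0.11 + 127·0.06 = 44.17 m², so the ceiling must supply 39.30 m² over 74 m².
α = 39.30/74 = 0.531.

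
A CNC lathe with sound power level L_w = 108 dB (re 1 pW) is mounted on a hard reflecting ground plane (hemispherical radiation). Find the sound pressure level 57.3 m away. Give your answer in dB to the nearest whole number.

L_p = L_w − 10·log₁₀(2π·r²) with r = 57.3 m.
2π·r² = 2.063e+04 m², 10·log₁₀ of that is 43.145 dB.
L_p = 108 − 43.145 = 64.86 dB.

65 dB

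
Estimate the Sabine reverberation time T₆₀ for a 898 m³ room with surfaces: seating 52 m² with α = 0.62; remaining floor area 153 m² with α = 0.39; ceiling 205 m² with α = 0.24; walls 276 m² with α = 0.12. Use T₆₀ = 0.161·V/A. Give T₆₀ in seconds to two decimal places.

A = Σ Sᵢαᵢ = 52·0.62 + 153·0.39 + 205·0.24 + 276·0.12 = 174.23 m².
T₆₀ = 0.161·V/A = 0.161·898/174.23 = 0.830 s.

0.83 s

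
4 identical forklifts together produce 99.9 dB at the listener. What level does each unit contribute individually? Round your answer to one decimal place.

4 equal contributions raise the level by 10·log₁₀ 4 = 6.021 dB, so each unit alone gives 99.9 − 6.021.

93.9 dB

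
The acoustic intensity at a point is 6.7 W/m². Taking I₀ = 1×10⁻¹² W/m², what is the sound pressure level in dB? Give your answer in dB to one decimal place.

L = 10·log₁₀(I/I₀) = 10·log₁₀(6.7/10⁻¹²) = 10·log₁₀(6.7×10^12).
L = 10·(0.8261 + 12) = 128.26 dB.

128.3 dB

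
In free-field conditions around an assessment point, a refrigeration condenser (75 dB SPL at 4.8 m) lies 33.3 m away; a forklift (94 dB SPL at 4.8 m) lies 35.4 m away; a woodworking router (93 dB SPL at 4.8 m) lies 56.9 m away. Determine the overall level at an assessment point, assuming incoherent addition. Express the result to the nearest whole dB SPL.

78 dB SPL

Apply inverse-square spreading to bring every level to the receiver, then sum 10^(L/10).
refrigeration condenser: 75 − 20·log₁₀(33.3/4.8) = 75 − 16.82 = 58.18 dB SPL.
forklift: 94 − 20·log₁₀(35.4/4.8) = 94 − 17.36 = 76.64 dB SPL.
woodworking router: 93 − 20·log₁₀(56.9/4.8) = 93 − 21.48 = 71.52 dB SPL.
Σ 10^(L/10) = 6.104e+07 → L_total = 10·log₁₀(6.104e+07) = 77.86 dB SPL.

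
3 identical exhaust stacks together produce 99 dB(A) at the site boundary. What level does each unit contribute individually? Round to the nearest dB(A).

For N identical incoherent sources L_total = L₁ + 10·log₁₀ N, so L₁ = 99 − 10·log₁₀(3) = 99 − 4.771.

94 dB(A)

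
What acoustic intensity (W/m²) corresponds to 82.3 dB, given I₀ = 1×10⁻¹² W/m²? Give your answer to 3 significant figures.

I/I₀ = 10^(82.3/10) = 1.698e+08, so I = 1.698e+08 × 10⁻¹² W/m².

0.000170 W/m²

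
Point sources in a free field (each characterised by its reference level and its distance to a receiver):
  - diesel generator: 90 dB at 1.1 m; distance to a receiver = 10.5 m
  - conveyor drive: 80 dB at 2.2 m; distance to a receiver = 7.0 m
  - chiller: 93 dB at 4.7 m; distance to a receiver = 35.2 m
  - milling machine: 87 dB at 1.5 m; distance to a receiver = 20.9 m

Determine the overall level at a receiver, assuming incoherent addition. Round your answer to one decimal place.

Propagate each source to the receiver with L = L_ref − 20·log₁₀(r/r_ref), then add intensities.
diesel generator: 90 − 20·log₁₀(10.5/1.1) = 90 − 19.60 = 70.40 dB.
conveyor drive: 80 − 20·log₁₀(7.0/2.2) = 80 − 10.05 = 69.95 dB.
chiller: 93 − 20·log₁₀(35.2/4.7) = 93 − 17.49 = 75.51 dB.
milling machine: 87 − 20·log₁₀(20.9/1.5) = 87 − 22.88 = 64.12 dB.
Σ 10^(L/10) = 5.901e+07 → L_total = 10·log₁₀(5.901e+07) = 77.71 dB.

77.7 dB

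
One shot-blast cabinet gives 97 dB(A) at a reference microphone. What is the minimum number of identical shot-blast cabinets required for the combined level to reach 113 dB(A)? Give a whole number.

40

The shortfall is 113 − 97 = 16.0 dB, and N units add 10·log₁₀ N, so need 10·log₁₀ N ≥ 16.0.
N ≥ 10^(16.0/10) = 39.811, so N = 40.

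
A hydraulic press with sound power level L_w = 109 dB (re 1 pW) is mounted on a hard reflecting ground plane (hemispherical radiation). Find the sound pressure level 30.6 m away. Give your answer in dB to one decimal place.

L_p = L_w − 10·log₁₀(2π·r²) with r = 30.6 m.
2π·r² = 5883 m², 10·log₁₀ of that is 37.696 dB.
L_p = 109 − 37.696 = 71.30 dB.

71.3 dB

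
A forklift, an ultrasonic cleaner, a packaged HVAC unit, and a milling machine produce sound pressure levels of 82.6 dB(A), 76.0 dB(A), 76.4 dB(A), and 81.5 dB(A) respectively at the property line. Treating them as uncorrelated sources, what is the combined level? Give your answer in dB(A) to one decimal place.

Incoherent sources combine by intensity addition: L_total = 10·log₁₀(Σ 10^(L_i/10)).
Σ 10^(L/10) = 10^(82.6/10) + 10^(76.0/10) + 10^(76.4/10) + 10^(81.5/10) = 4.067e+08.
L_total = 10·log₁₀(4.067e+08) = 86.09 dB(A).

86.1 dB(A)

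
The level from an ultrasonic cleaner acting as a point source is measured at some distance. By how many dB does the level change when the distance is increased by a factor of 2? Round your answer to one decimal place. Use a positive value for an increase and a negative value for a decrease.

-6.0 dB

Point-source spreading: ΔL = −20·log₁₀(r₂/r₁).
ΔL = −20·log₁₀(2) = -6.02 dB.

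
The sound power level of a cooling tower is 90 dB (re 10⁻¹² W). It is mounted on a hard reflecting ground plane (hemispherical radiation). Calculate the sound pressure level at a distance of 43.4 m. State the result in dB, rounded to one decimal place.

49.3 dB

L_p = L_w − 10·log₁₀(2π·r²) with r = 43.4 m.
2π·r² = 1.183e+04 m², 10·log₁₀ of that is 40.732 dB.
L_p = 90 − 40.732 = 49.27 dB.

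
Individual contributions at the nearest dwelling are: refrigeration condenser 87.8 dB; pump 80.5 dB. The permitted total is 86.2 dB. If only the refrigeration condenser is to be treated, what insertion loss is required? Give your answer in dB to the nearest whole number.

Fixed contribution from the other source: Σ 10^(L/10) = 10^(80.5/10) = 1.122e+08 (80.50 dB).
To meet 86.2 dB overall, the treated refrigeration condenser may contribute at most 10^(86.2/10) − 1.122e+08 = 3.047e+08, i.e. 84.84 dB.
Required insertion loss = 87.8 − 84.84 = 2.96 dB.

3 dB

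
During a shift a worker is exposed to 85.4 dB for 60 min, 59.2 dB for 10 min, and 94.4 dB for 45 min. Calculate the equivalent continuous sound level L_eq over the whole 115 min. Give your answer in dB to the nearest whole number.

91 dB

L_eq = 10·log₁₀[(1/T)·Σ tᵢ·10^(Lᵢ/10)] with T = 115 min.
Σ tᵢ·10^(Lᵢ/10) = 60·10^(85.4/10) + 10·10^(59.2/10) + 45·10^(94.4/10) = 1.448e+11.
L_eq = 10·log₁₀(1.448e+11/115) = 91.00 dB.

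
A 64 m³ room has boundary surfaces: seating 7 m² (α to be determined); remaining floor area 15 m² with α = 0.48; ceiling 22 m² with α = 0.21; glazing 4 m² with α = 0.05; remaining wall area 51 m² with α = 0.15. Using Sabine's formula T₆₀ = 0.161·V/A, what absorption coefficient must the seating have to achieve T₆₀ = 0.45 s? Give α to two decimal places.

0.46

From T₆₀ = 0.161·V/A, the target T₆₀ = 0.45 s needs A = 0.161·64/0.45 = 22.90 m².
Absorption from the other surfaces = 15·0.48 + 22·0.21 + 4·0.05 + 51·0.15 = 19.67 m², so the seating must supply 3.23 m² over 7 m².
α = 3.23/7 = 0.461.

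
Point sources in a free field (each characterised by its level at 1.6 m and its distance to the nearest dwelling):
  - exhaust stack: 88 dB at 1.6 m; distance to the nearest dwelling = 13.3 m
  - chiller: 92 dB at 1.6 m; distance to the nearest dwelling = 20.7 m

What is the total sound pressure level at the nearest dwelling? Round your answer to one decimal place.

First find each source's level at the receiver (point-source: −20·log₁₀(r/r_ref)), then combine on an intensity basis.
exhaust stack: 88 − 20·log₁₀(13.3/1.6) = 88 − 18.39 = 69.61 dB.
chiller: 92 − 20·log₁₀(20.7/1.6) = 92 − 22.24 = 69.76 dB.
Σ 10^(L/10) = 1.860e+07 → L_total = 10·log₁₀(1.860e+07) = 72.70 dB.

72.7 dB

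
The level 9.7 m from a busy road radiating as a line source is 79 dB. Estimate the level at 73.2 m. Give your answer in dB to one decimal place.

Line-source attenuation: ΔL = 10·log₁₀(r₂/r₁) = 10·log₁₀(73.2/9.7) = 8.777 dB.
L₂ = 79 − 10·log₁₀(73.2/9.7) = 79 − 8.777 = 70.22 dB.

70.2 dB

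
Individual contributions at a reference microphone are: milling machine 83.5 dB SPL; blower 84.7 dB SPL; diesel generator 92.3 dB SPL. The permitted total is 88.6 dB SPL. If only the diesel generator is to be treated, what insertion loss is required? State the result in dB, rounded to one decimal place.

Fixed contribution from the other sources: Σ 10^(L/10) = 10^(83.5/10) + 10^(84.7/10) = 5.190e+08 (87.15 dB SPL).
The limit corresponds to 10^(88.6/10) = 7.244e+08; subtracting the fixed part leaves 2.054e+08 for the diesel generator, i.e. 83.13 dB SPL.
Required insertion loss = 92.3 − 83.13 = 9.17 dB.

9.2 dB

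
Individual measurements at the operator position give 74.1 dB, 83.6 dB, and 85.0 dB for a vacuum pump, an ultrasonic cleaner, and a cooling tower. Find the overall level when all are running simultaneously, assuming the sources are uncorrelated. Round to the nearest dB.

88 dB

Incoherent sources combine by intensity addition: L_total = 10·log₁₀(Σ 10^(L_i/10)).
Σ 10^(L/10) = 10^(74.1/10) + 10^(83.6/10) + 10^(85.0/10) = 5.710e+08.
L_total = 10·log₁₀(5.710e+08) = 87.57 dB.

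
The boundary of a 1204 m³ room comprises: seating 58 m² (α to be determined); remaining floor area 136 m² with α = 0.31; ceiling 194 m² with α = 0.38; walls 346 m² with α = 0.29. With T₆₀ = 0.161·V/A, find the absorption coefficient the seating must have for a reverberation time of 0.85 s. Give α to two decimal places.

From T₆₀ = 0.161·V/A, the target T₆₀ = 0.85 s needs A = 0.161·1204/0.85 = 228.05 m².
Absorption from the other surfaces = 136·0.31 + 194·0.38 + 346·0.29 = 216.22 m², so the seating must supply 11.83 m² over 58 m².
α = 11.83/58 = 0.204.

0.20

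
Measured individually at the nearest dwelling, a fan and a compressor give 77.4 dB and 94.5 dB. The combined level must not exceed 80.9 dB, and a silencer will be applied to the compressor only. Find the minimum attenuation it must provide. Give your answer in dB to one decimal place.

16.2 dB

Fixed contribution from the other source: Σ 10^(L/10) = 10^(77.4/10) = 5.495e+07 (77.40 dB).
The limit corresponds to 10^(80.9/10) = 1.230e+08; subtracting the fixed part leaves 6.807e+07 for the compressor, i.e. 78.33 dB.
Required insertion loss = 94.5 − 78.33 = 16.17 dB.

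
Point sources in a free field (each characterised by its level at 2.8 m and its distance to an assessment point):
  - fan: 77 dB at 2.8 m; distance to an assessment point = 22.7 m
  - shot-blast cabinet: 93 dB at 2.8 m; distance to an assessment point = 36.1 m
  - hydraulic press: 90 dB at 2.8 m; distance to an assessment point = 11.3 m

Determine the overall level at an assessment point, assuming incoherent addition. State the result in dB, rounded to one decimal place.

78.7 dB

Apply inverse-square spreading to bring every level to the receiver, then sum 10^(L/10).
fan: 77 − 20·log₁₀(22.7/2.8) = 77 − 18.18 = 58.82 dB.
shot-blast cabinet: 93 − 20·log₁₀(36.1/2.8) = 93 − 22.21 = 70.79 dB.
hydraulic press: 90 − 20·log₁₀(11.3/2.8) = 90 − 12.12 = 77.88 dB.
Σ 10^(L/10) = 7.416e+07 → L_total = 10·log₁₀(7.416e+07) = 78.70 dB.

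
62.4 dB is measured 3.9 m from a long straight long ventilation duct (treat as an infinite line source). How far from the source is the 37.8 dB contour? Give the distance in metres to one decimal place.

1124.8 m

The 24.6 dB drop corresponds to a distance ratio of 10^(24.6/10) for a line source.
r₂ = 3.9·10^((62.4−37.8)/10) = 3.9·10^(24.6/10) = 1124.77 m.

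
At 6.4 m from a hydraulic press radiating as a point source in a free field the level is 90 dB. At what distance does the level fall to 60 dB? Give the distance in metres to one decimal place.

Point-source spreading drops the level by 20·log₁₀(r₂/r₁); inverting, r₂/r₁ = 10^(ΔL/20).
r₂ = 6.4·10^((90−60)/20) = 6.4·10^(30.0/20) = 202.39 m.

202.4 m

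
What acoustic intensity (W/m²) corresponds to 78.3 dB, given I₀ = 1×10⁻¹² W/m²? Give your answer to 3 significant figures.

6.76e-05 W/m²

L = 10·log₁₀(I/I₀) ⇒ I = I₀·10^(L/10) = 10⁻¹² × 10^7.83.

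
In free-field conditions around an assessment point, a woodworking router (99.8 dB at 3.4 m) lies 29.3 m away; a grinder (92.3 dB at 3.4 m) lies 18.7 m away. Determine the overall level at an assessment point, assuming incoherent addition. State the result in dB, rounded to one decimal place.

First find each source's level at the receiver (point-source: −20·log₁₀(r/r_ref)), then combine on an intensity basis.
woodworking router: 99.8 − 20·log₁₀(29.3/3.4) = 99.8 − 18.71 = 81.09 dB.
grinder: 92.3 − 20·log₁₀(18.7/3.4) = 92.3 − 14.81 = 77.49 dB.
Σ 10^(L/10) = 1.847e+08 → L_total = 10·log₁₀(1.847e+08) = 82.67 dB.

82.7 dB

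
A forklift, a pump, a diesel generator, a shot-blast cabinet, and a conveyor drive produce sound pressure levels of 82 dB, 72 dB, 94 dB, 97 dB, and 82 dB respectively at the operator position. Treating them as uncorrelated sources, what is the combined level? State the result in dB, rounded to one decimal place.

For uncorrelated sources the intensities add, so convert each level to linear form, sum, and take 10·log₁₀ of the total.
Σ 10^(L/10) = 10^(82/10) + 10^(72/10) + 10^(94/10) + 10^(97/10) + 10^(82/10) = 7.857e+09.
L_total = 10·log₁₀(7.857e+09) = 98.95 dB.

99.0 dB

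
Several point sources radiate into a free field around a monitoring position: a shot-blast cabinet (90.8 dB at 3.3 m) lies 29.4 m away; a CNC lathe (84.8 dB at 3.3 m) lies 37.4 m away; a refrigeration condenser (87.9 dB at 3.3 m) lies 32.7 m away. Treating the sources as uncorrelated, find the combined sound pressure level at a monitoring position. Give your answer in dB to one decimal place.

Apply inverse-square spreading to bring every level to the receiver, then sum 10^(L/10).
shot-blast cabinet: 90.8 − 20·log₁₀(29.4/3.3) = 90.8 − 19.00 = 71.80 dB.
CNC lathe: 84.8 − 20·log₁₀(37.4/3.3) = 84.8 − 21.09 = 63.71 dB.
refrigeration condenser: 87.9 − 20·log₁₀(32.7/3.3) = 87.9 − 19.92 = 67.98 dB.
Σ 10^(L/10) = 2.378e+07 → L_total = 10·log₁₀(2.378e+07) = 73.76 dB.

73.8 dB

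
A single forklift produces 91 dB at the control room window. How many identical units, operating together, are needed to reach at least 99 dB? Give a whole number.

7

The shortfall is 99 − 91 = 8.0 dB, and N units add 10·log₁₀ N, so need 10·log₁₀ N ≥ 8.0.
N ≥ 10^(8.0/10) = 6.310, so N = 7.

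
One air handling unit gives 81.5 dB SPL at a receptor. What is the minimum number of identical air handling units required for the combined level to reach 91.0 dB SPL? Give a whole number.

9

N identical sources give L₁ + 10·log₁₀ N, so require 10·log₁₀ N ≥ 91.0 − 81.5 = 9.5 dB.
N ≥ 10^(9.5/10) = 8.913, so N = 9.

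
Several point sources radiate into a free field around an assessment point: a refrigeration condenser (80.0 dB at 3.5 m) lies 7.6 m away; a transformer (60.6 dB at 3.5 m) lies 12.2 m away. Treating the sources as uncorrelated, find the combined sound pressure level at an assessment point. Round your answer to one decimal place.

73.3 dB

Apply inverse-square spreading to bring every level to the receiver, then sum 10^(L/10).
refrigeration condenser: 80.0 − 20·log₁₀(7.6/3.5) = 80.0 − 6.73 = 73.27 dB.
transformer: 60.6 − 20·log₁₀(12.2/3.5) = 60.6 − 10.85 = 49.75 dB.
Σ 10^(L/10) = 2.130e+07 → L_total = 10·log₁₀(2.130e+07) = 73.28 dB.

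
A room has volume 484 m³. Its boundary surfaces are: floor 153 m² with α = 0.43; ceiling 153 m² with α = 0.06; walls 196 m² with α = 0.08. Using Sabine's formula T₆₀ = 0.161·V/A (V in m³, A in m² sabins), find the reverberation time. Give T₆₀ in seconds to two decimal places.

0.86 s

Total absorption A = 153·0.43 + 153·0.06 + 196·0.08 = 90.65 m² sabins.
T₆₀ = 0.161·V/A = 0.161·484/90.65 = 0.860 s.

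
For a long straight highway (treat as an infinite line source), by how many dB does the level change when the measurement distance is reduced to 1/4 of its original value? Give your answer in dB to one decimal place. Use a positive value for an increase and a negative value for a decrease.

With cylindrical spreading the level changes by −10·log₁₀(r₂/r₁).
ΔL = −10·log₁₀(0.25) = +6.02 dB.

+6.0 dB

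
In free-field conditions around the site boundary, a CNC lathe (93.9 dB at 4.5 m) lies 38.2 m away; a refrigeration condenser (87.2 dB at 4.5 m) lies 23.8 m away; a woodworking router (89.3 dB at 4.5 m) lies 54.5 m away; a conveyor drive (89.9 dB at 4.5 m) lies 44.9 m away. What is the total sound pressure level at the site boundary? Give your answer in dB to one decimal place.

Apply inverse-square spreading to bring every level to the receiver, then sum 10^(L/10).
CNC lathe: 93.9 − 20·log₁₀(38.2/4.5) = 93.9 − 18.58 = 75.32 dB.
refrigeration condenser: 87.2 − 20·log₁₀(23.8/4.5) = 87.2 − 14.47 = 72.73 dB.
woodworking router: 89.3 − 20·log₁₀(54.5/4.5) = 89.3 − 21.66 = 67.64 dB.
conveyor drive: 89.9 − 20·log₁₀(44.9/4.5) = 89.9 − 19.98 = 69.92 dB.
Σ 10^(L/10) = 6.844e+07 → L_total = 10·log₁₀(6.844e+07) = 78.35 dB.

78.4 dB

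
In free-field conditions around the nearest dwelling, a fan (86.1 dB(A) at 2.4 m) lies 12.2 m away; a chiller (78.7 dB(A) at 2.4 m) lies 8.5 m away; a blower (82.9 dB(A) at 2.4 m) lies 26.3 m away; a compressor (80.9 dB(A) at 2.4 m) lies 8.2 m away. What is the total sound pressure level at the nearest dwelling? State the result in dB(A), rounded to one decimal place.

75.3 dB(A)

Propagate each source to the receiver with L = L_ref − 20·log₁₀(r/r_ref), then add intensities.
fan: 86.1 − 20·log₁₀(12.2/2.4) = 86.1 − 14.12 = 71.98 dB(A).
chiller: 78.7 − 20·log₁₀(8.5/2.4) = 78.7 − 10.98 = 67.72 dB(A).
blower: 82.9 − 20·log₁₀(26.3/2.4) = 82.9 − 20.79 = 62.11 dB(A).
compressor: 80.9 − 20·log₁₀(8.2/2.4) = 80.9 − 10.67 = 70.23 dB(A).
Σ 10^(L/10) = 3.384e+07 → L_total = 10·log₁₀(3.384e+07) = 75.29 dB(A).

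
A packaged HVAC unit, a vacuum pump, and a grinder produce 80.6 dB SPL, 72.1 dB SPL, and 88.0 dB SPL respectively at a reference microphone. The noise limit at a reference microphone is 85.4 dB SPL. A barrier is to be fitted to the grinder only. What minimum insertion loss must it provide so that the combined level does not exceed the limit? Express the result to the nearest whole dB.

5 dB

The untreated sources together contribute 10^(80.6/10) + 10^(72.1/10) = 1.310e+08, i.e. 81.17 dB SPL.
To meet 85.4 dB SPL overall, the treated grinder may contribute at most 10^(85.4/10) − 1.310e+08 = 2.157e+08, i.e. 83.34 dB SPL.
So the grinder must be reduced from 88.0 to 83.34 dB SPL: IL = 4.66 dB.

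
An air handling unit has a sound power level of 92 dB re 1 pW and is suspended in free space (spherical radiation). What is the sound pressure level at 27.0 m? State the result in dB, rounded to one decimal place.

Free-field spherical radiation: L_p = L_w − 10·log₁₀(4π·r²), r = 27.0 m.
4π·r² = 9161 m², 10·log₁₀ of that is 39.619 dB.
L_p = 92 − 39.619 = 52.38 dB.

52.4 dB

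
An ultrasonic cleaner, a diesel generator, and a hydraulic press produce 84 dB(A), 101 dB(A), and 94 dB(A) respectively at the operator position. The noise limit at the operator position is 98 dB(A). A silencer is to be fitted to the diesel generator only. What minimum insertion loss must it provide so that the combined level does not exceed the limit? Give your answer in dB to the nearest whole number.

Everything except the diesel generator sums to 10^(84/10) + 10^(94/10) = 2.763e+09 in linear terms, 94.41 dB(A).
The limit corresponds to 10^(98/10) = 6.310e+09; subtracting the fixed part leaves 3.546e+09 for the diesel generator, i.e. 95.50 dB(A).
So the diesel generator must be reduced from 101 to 95.50 dB(A): IL = 5.50 dB.

6 dB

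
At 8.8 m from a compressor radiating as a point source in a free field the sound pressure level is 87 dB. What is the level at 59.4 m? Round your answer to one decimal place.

70.4 dB

For a point source, L₂ = L₁ − 20·log₁₀(r₂/r₁).
L₂ = 87 − 20·log₁₀(59.4/8.8) = 87 − 16.586 = 70.41 dB.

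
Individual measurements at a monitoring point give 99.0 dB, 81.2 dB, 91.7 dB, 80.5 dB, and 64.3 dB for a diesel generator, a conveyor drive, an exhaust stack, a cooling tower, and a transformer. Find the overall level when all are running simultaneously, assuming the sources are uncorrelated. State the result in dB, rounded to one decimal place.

99.9 dB

For uncorrelated sources the intensities add, so convert each level to linear form, sum, and take 10·log₁₀ of the total.
Σ 10^(L/10) = 10^(99.0/10) + 10^(81.2/10) + 10^(91.7/10) + 10^(80.5/10) + 10^(64.3/10) = 9.669e+09.
L_total = 10·log₁₀(9.669e+09) = 99.85 dB.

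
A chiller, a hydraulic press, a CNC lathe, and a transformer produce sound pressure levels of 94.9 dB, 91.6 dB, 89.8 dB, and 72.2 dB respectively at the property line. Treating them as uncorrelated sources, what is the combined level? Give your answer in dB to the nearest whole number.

For uncorrelated sources the intensities add, so convert each level to linear form, sum, and take 10·log₁₀ of the total.
Σ 10^(L/10) = 10^(94.9/10) + 10^(91.6/10) + 10^(89.8/10) + 10^(72.2/10) = 5.507e+09.
L_total = 10·log₁₀(5.507e+09) = 97.41 dB.

97 dB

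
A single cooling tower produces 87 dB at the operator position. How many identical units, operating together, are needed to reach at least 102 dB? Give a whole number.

32

The shortfall is 102 − 87 = 15.0 dB, and N units add 10·log₁₀ N, so need 10·log₁₀ N ≥ 15.0.
N ≥ 10^(15.0/10) = 31.623, so N = 32.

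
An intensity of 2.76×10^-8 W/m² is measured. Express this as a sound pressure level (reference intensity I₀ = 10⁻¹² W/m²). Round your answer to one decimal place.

44.4 dB

L = 10·log₁₀(I/I₀) = 10·log₁₀(2.76×10^-8/10⁻¹²) = 10·log₁₀(2.76×10^4).
L = 10·(0.4409 + 4) = 44.41 dB.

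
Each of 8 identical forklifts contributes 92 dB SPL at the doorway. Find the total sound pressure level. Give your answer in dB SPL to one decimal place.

L_total = L₁ + 10·log₁₀ N for N identical incoherent sources.
L_total = 92 + 10·log₁₀(8) = 92 + 9.031 = 101.03 dB SPL.

101.0 dB SPL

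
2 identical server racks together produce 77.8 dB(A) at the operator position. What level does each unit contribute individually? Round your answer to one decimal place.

74.8 dB(A)

2 equal contributions raise the level by 10·log₁₀ 2 = 3.010 dB, so each unit alone gives 77.8 − 3.010.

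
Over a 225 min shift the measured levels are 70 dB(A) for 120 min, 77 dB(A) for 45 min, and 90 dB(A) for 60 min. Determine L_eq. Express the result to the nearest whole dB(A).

The energy average is taken in the linear domain: L_eq = 10·log₁₀[(Σ tᵢ·10^(Lᵢ/10))/T], T = 225 min.
Σ tᵢ·10^(Lᵢ/10) = 120·10^(70/10) + 45·10^(77/10) + 60·10^(90/10) = 6.346e+10.
L_eq = 10·log₁₀(6.346e+10/225) = 84.50 dB(A).

85 dB(A)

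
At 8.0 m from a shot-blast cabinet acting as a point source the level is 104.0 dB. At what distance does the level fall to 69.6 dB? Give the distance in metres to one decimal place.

The 34.4 dB drop corresponds to a distance ratio of 10^(34.4/20) for a point source.
r₂ = 8.0·10^((104.0−69.6)/20) = 8.0·10^(34.4/20) = 419.85 m.

419.8 m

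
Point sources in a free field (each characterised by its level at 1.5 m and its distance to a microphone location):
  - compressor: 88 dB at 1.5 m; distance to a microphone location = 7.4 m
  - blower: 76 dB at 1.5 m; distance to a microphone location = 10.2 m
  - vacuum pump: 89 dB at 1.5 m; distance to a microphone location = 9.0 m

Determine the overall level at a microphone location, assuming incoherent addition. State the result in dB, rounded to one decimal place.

Apply inverse-square spreading to bring every level to the receiver, then sum 10^(L/10).
compressor: 88 − 20·log₁₀(7.4/1.5) = 88 − 13.86 = 74.14 dB.
blower: 76 − 20·log₁₀(10.2/1.5) = 76 − 16.65 = 59.35 dB.
vacuum pump: 89 − 20·log₁₀(9.0/1.5) = 89 − 15.56 = 73.44 dB.
Σ 10^(L/10) = 4.885e+07 → L_total = 10·log₁₀(4.885e+07) = 76.89 dB.

76.9 dB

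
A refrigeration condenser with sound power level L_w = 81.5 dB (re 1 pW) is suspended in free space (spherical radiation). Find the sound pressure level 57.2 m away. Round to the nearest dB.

35 dB

L_p = L_w − 10·log₁₀(4π·r²) with r = 57.2 m.
4π·r² = 4.112e+04 m², 10·log₁₀ of that is 46.140 dB.
L_p = 81.5 − 46.140 = 35.36 dB.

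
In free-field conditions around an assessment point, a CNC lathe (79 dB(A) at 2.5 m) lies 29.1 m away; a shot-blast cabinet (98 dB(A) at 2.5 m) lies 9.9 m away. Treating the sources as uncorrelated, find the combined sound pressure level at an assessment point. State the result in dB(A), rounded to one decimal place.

Apply inverse-square spreading to bring every level to the receiver, then sum 10^(L/10).
CNC lathe: 79 − 20·log₁₀(29.1/2.5) = 79 − 21.32 = 57.68 dB(A).
shot-blast cabinet: 98 − 20·log₁₀(9.9/2.5) = 98 − 11.95 = 86.05 dB(A).
Σ 10^(L/10) = 4.029e+08 → L_total = 10·log₁₀(4.029e+08) = 86.05 dB(A).

86.1 dB(A)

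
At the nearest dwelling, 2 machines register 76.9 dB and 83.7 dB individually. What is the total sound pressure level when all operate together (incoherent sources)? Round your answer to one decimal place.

Incoherent sources combine by intensity addition: L_total = 10·log₁₀(Σ 10^(L_i/10)).
Σ 10^(L/10) = 10^(76.9/10) + 10^(83.7/10) = 2.834e+08.
L_total = 10·log₁₀(2.834e+08) = 84.52 dB.

84.5 dB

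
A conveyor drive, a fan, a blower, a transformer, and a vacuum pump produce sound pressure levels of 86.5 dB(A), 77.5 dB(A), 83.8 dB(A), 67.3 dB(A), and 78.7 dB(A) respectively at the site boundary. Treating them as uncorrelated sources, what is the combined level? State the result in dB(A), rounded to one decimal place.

89.2 dB(A)

For uncorrelated sources the intensities add, so convert each level to linear form, sum, and take 10·log₁₀ of the total.
Σ 10^(L/10) = 10^(86.5/10) + 10^(77.5/10) + 10^(83.8/10) + 10^(67.3/10) + 10^(78.7/10) = 8.223e+08.
L_total = 10·log₁₀(8.223e+08) = 89.15 dB(A).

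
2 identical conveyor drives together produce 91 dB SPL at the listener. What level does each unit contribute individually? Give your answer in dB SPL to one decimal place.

88.0 dB SPL

Dividing the total intensity by 2 lowers the level by 10·log₁₀ 2 = 3.010 dB: L₁ = 91 − 3.010.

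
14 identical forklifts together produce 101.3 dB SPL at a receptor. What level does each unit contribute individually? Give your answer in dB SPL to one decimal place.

Dividing the total intensity by 14 lowers the level by 10·log₁₀ 14 = 11.461 dB: L₁ = 101.3 − 11.461.

89.8 dB SPL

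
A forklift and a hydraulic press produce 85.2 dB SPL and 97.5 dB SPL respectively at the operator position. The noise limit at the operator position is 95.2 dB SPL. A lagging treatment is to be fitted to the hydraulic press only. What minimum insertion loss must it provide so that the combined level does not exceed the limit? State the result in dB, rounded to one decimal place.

Everything except the hydraulic press sums to 10^(85.2/10) = 3.311e+08 in linear terms, 85.20 dB SPL.
To meet 95.2 dB SPL overall, the treated hydraulic press may contribute at most 10^(95.2/10) − 3.311e+08 = 2.980e+09, i.e. 94.74 dB SPL.
So the hydraulic press must be reduced from 97.5 to 94.74 dB SPL: IL = 2.76 dB.

2.8 dB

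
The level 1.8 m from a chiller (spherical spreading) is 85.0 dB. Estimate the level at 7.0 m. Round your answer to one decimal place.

73.2 dB

Spherical spreading from a point source gives a 20·log₁₀(r₂/r₁) drop.
L₂ = 85.0 − 20·log₁₀(7.0/1.8) = 85.0 − 11.797 = 73.20 dB.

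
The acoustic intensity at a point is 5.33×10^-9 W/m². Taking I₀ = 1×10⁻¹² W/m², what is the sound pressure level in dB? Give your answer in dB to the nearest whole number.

L = 10·log₁₀(I/I₀) = 10·log₁₀(5.33×10^-9/10⁻¹²) = 10·log₁₀(5.33×10^3).
L = 10·(0.7267 + 3) = 37.27 dB.

37 dB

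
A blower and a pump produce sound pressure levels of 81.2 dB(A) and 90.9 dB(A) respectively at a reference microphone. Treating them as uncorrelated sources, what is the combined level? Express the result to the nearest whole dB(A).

Incoherent sources combine by intensity addition: L_total = 10·log₁₀(Σ 10^(L_i/10)).
Σ 10^(L/10) = 10^(81.2/10) + 10^(90.9/10) = 1.362e+09.
L_total = 10·log₁₀(1.362e+09) = 91.34 dB(A).

91 dB(A)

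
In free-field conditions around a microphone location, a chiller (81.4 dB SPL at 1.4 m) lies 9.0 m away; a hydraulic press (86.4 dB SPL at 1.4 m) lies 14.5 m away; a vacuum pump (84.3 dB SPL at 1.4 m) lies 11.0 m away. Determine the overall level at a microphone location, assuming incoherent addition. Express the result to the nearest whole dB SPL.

Apply inverse-square spreading to bring every level to the receiver, then sum 10^(L/10).
chiller: 81.4 − 20·log₁₀(9.0/1.4) = 81.4 − 16.16 = 65.24 dB SPL.
hydraulic press: 86.4 − 20·log₁₀(14.5/1.4) = 86.4 − 20.30 = 66.10 dB SPL.
vacuum pump: 84.3 − 20·log₁₀(11.0/1.4) = 84.3 − 17.91 = 66.39 dB SPL.
Σ 10^(L/10) = 1.177e+07 → L_total = 10·log₁₀(1.177e+07) = 70.71 dB SPL.

71 dB SPL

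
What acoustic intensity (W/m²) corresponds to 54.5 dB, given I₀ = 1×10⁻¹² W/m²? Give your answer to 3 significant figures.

I/I₀ = 10^(54.5/10) = 2.818e+05, so I = 2.818e+05 × 10⁻¹² W/m².

2.82e-07 W/m²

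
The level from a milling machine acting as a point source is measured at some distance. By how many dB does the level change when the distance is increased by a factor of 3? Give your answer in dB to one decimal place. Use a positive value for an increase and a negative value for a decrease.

-9.5 dB

A point source loses 6 dB per doubling of distance; generally ΔL = −20·log₁₀(r₂/r₁).
ΔL = −20·log₁₀(3) = -9.54 dB.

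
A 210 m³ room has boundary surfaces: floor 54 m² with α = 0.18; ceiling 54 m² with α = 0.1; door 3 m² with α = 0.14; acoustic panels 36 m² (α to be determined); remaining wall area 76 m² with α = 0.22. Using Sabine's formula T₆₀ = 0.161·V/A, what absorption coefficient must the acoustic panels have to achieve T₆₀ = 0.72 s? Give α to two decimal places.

0.41

From T₆₀ = 0.161·V/A, the target T₆₀ = 0.72 s needs A = 0.161·210/0.72 = 46.96 m².
Absorption from the other surfaces = 54·0.18 + 54·0.1 + 3·0.14 + 76·0.22 = 32.26 m², so the acoustic panels must supply 14.70 m² over 36 m².
α = 14.70/36 = 0.408.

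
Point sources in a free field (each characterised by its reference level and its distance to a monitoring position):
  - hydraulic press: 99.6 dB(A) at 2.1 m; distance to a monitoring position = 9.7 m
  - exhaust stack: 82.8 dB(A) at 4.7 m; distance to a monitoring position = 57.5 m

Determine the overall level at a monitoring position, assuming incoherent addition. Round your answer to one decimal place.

86.3 dB(A)

First find each source's level at the receiver (point-source: −20·log₁₀(r/r_ref)), then combine on an intensity basis.
hydraulic press: 99.6 − 20·log₁₀(9.7/2.1) = 99.6 − 13.29 = 86.31 dB(A).
exhaust stack: 82.8 − 20·log₁₀(57.5/4.7) = 82.8 − 21.75 = 61.05 dB(A).
Σ 10^(L/10) = 4.287e+08 → L_total = 10·log₁₀(4.287e+08) = 86.32 dB(A).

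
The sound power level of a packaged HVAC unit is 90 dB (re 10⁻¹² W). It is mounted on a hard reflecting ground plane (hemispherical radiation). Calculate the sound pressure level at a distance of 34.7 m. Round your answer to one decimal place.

51.2 dB

Free-field hemispherical radiation: L_p = L_w − 10·log₁₀(2π·r²), r = 34.7 m.
2π·r² = 7566 m², 10·log₁₀ of that is 38.788 dB.
L_p = 90 − 38.788 = 51.21 dB.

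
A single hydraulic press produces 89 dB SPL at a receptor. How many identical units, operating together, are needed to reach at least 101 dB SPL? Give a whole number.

16

Need L₁ + 10·log₁₀ N ≥ 101, i.e. log₁₀ N ≥ 1.20.
N ≥ 10^(12.0/10) = 15.849, so N = 16.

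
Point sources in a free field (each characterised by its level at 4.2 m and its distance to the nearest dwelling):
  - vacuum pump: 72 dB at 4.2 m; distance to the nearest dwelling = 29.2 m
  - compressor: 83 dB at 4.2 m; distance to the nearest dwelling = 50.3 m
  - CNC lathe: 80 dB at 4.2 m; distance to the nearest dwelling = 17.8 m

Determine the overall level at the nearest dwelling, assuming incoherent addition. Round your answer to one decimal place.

68.6 dB

First find each source's level at the receiver (point-source: −20·log₁₀(r/r_ref)), then combine on an intensity basis.
vacuum pump: 72 − 20·log₁₀(29.2/4.2) = 72 − 16.84 = 55.16 dB.
compressor: 83 − 20·log₁₀(50.3/4.2) = 83 − 21.57 = 61.43 dB.
CNC lathe: 80 − 20·log₁₀(17.8/4.2) = 80 − 12.54 = 67.46 dB.
Σ 10^(L/10) = 7.286e+06 → L_total = 10·log₁₀(7.286e+06) = 68.63 dB.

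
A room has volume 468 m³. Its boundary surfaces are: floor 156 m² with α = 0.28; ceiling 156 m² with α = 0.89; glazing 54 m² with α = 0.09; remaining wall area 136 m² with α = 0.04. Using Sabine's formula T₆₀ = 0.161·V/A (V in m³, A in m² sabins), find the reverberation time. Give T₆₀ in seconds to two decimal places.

A = Σ Sᵢαᵢ = 156·0.28 + 156·0.89 + 54·0.09 + 136·0.04 = 192.82 m².
T₆₀ = 0.161·V/A = 0.161·468/192.82 = 0.391 s.

0.39 s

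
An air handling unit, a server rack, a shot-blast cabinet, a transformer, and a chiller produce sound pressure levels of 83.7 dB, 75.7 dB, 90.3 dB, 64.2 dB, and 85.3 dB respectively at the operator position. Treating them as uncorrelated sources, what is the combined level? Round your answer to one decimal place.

92.3 dB

Incoherent sources combine by intensity addition: L_total = 10·log₁₀(Σ 10^(L_i/10)).
Σ 10^(L/10) = 10^(83.7/10) + 10^(75.7/10) + 10^(90.3/10) + 10^(64.2/10) + 10^(85.3/10) = 1.685e+09.
L_total = 10·log₁₀(1.685e+09) = 92.26 dB.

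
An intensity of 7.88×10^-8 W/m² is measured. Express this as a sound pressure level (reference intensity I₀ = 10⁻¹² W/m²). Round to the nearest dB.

L = 10·log₁₀(I/I₀) = 10·log₁₀(7.88×10^-8/10⁻¹²) = 10·log₁₀(7.88×10^4).
L = 10·(0.8965 + 4) = 48.97 dB.

49 dB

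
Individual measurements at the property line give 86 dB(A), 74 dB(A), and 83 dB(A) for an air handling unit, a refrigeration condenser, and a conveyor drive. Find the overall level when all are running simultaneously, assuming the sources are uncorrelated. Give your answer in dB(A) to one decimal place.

87.9 dB(A)

Incoherent sources combine by intensity addition: L_total = 10·log₁₀(Σ 10^(L_i/10)).
Σ 10^(L/10) = 10^(86/10) + 10^(74/10) + 10^(83/10) = 6.228e+08.
L_total = 10·log₁₀(6.228e+08) = 87.94 dB(A).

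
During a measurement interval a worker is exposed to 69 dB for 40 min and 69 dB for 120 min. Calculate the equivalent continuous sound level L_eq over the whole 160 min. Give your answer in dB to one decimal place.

Weight each interval's intensity by its duration and average over T = 160 min:
Σ tᵢ·10^(Lᵢ/10) = 40·10^(69/10) + 120·10^(69/10) = 1.271e+09.
L_eq = 10·log₁₀(1.271e+09/160) = 69.00 dB.

69.0 dB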